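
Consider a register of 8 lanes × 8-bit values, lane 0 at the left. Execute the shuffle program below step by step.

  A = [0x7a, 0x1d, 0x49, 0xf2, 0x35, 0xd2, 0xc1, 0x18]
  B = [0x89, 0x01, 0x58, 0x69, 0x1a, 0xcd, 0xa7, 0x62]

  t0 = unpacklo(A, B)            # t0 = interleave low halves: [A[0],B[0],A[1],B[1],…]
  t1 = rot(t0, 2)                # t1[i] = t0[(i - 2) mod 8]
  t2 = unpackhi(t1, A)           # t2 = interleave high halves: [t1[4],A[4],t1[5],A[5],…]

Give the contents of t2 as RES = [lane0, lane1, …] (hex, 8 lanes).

  t0: 7a 89 1d 01 49 58 f2 69
  t1: f2 69 7a 89 1d 01 49 58
  t2: 1d 35 01 d2 49 c1 58 18

RES = [0x1d, 0x35, 0x01, 0xd2, 0x49, 0xc1, 0x58, 0x18]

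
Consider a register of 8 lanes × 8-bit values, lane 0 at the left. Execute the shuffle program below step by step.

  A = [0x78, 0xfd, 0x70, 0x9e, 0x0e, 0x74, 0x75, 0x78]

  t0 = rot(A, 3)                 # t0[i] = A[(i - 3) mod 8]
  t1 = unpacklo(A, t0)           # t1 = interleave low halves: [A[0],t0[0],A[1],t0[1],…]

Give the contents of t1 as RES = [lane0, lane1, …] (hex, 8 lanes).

RES = [0x78, 0x74, 0xfd, 0x75, 0x70, 0x78, 0x9e, 0x78]

t0 = [0x74, 0x75, 0x78, 0x78, 0xfd, 0x70, 0x9e, 0x0e]
t1 = [0x78, 0x74, 0xfd, 0x75, 0x70, 0x78, 0x9e, 0x78]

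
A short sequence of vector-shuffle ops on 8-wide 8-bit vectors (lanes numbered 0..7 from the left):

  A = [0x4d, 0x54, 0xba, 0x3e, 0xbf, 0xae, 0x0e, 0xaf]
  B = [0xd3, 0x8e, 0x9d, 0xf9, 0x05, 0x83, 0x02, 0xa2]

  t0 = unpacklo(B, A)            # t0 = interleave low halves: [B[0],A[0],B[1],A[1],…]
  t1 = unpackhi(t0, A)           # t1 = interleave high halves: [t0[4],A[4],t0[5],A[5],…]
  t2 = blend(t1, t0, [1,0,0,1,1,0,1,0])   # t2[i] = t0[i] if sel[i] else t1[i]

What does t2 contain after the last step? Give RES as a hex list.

  t0: d3 4d 8e 54 9d ba f9 3e
  t1: 9d bf ba ae f9 0e 3e af
  t2: d3 bf ba 54 9d 0e f9 af

RES = [ 0xd3  0xbf  0xba  0x54  0x9d  0x0e  0xf9  0xaf ]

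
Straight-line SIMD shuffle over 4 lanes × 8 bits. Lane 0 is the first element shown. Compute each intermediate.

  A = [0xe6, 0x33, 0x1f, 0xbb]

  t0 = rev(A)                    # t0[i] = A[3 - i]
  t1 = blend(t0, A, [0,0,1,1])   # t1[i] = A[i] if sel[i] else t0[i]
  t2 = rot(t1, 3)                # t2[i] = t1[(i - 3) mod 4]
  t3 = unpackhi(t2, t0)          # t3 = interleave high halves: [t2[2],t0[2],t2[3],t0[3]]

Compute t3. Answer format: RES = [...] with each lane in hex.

  t0: bb 1f 33 e6
  t1: bb 1f 1f bb
  t2: 1f 1f bb bb
  t3: bb 33 bb e6

RES = [ 0xbb  0x33  0xbb  0xe6 ]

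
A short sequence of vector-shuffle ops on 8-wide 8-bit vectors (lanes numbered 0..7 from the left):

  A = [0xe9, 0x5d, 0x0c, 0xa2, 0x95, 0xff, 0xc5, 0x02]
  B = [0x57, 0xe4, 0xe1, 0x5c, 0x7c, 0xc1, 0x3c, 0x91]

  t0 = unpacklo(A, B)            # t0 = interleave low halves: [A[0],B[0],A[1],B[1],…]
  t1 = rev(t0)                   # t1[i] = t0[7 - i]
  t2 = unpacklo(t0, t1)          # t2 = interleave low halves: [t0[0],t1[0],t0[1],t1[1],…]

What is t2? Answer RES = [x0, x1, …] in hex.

RES = [0xe9, 0x5c, 0x57, 0xa2, 0x5d, 0xe1, 0xe4, 0x0c]

  t0: e9 57 5d e4 0c e1 a2 5c
  t1: 5c a2 e1 0c e4 5d 57 e9
  t2: e9 5c 57 a2 5d e1 e4 0c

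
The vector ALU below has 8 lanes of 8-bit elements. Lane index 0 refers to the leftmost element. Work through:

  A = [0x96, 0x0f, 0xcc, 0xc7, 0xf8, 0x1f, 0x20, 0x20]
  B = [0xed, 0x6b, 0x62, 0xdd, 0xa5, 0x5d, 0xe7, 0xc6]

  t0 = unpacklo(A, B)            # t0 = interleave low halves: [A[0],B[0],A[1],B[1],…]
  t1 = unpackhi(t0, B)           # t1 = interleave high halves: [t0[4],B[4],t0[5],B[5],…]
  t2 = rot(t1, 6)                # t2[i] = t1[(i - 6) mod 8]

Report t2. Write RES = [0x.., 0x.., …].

  t0: 96 ed 0f 6b cc 62 c7 dd
  t1: cc a5 62 5d c7 e7 dd c6
  t2: 62 5d c7 e7 dd c6 cc a5

RES = [ 0x62  0x5d  0xc7  0xe7  0xdd  0xc6  0xcc  0xa5 ]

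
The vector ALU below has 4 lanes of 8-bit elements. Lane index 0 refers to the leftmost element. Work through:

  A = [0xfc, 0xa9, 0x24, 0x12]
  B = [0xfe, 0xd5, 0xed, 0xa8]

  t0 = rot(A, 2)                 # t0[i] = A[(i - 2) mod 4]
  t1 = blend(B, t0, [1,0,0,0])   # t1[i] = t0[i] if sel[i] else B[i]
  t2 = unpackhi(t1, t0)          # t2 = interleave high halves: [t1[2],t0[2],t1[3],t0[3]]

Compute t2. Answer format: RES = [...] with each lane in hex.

RES = [ 0xed  0xfc  0xa8  0xa9 ]

→ t0 |24|12|fc|a9|
→ t1 |24|d5|ed|a8|
→ t2 |ed|fc|a8|a9|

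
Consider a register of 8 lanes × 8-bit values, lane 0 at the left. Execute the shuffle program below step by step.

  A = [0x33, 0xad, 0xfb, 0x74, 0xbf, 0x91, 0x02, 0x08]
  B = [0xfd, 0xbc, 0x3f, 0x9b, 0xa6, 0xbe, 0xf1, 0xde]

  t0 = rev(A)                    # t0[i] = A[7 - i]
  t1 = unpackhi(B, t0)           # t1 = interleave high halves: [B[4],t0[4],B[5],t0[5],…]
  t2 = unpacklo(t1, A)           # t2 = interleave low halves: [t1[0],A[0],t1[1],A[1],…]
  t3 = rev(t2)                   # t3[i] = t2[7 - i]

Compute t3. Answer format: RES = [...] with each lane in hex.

RES = [0x74, 0xfb, 0xfb, 0xbe, 0xad, 0x74, 0x33, 0xa6]

t0 = [0x08, 0x02, 0x91, 0xbf, 0x74, 0xfb, 0xad, 0x33]
t1 = [0xa6, 0x74, 0xbe, 0xfb, 0xf1, 0xad, 0xde, 0x33]
t2 = [0xa6, 0x33, 0x74, 0xad, 0xbe, 0xfb, 0xfb, 0x74]
t3 = [0x74, 0xfb, 0xfb, 0xbe, 0xad, 0x74, 0x33, 0xa6]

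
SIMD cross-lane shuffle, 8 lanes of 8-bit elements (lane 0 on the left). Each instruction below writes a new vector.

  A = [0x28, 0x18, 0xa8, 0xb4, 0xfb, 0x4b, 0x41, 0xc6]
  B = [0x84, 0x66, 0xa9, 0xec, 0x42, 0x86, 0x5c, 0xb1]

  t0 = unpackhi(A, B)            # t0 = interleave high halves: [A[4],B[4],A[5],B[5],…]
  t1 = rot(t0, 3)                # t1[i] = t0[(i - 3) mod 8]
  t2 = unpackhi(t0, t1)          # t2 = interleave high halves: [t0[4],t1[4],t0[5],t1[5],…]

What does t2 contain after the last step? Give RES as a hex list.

RES = [0x41, 0x42, 0x5c, 0x4b, 0xc6, 0x86, 0xb1, 0x41]

  t0: fb 42 4b 86 41 5c c6 b1
  t1: 5c c6 b1 fb 42 4b 86 41
  t2: 41 42 5c 4b c6 86 b1 41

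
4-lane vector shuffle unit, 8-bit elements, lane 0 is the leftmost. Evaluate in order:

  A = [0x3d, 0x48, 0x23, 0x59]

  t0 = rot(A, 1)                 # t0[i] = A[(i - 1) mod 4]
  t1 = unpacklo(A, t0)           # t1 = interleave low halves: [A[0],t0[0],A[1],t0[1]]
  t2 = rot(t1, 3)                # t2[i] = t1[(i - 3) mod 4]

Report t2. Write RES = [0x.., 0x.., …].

RES = [ 0x59  0x48  0x3d  0x3d ]

→ t0 |59|3d|48|23|
→ t1 |3d|59|48|3d|
→ t2 |59|48|3d|3d|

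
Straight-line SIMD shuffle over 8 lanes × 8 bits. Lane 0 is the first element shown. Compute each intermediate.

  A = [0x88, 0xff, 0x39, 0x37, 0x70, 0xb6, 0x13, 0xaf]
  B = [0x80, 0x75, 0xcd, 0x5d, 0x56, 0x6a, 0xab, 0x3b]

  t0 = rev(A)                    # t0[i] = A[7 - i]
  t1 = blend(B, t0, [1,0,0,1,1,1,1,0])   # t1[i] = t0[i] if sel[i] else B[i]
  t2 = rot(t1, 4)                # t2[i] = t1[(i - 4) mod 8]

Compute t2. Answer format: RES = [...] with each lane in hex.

RES = [ 0x37  0x39  0xff  0x3b  0xaf  0x75  0xcd  0x70 ]

t0 = [0xaf, 0x13, 0xb6, 0x70, 0x37, 0x39, 0xff, 0x88]
t1 = [0xaf, 0x75, 0xcd, 0x70, 0x37, 0x39, 0xff, 0x3b]
t2 = [0x37, 0x39, 0xff, 0x3b, 0xaf, 0x75, 0xcd, 0x70]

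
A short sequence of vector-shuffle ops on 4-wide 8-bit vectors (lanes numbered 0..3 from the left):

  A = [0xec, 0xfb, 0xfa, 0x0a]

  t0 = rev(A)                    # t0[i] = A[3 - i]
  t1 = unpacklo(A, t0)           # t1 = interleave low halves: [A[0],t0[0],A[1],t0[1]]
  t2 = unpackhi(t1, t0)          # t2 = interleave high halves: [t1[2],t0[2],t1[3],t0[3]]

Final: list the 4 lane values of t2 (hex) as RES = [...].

  t0: 0a fa fb ec
  t1: ec 0a fb fa
  t2: fb fb fa ec

RES = [0xfb, 0xfb, 0xfa, 0xec]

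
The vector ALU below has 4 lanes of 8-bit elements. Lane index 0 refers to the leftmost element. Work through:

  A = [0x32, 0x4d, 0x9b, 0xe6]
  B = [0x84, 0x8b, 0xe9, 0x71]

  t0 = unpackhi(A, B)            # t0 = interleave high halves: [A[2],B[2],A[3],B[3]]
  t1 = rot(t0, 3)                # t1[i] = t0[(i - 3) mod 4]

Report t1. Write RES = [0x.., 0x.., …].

→ t0 |9b|e9|e6|71|
→ t1 |e9|e6|71|9b|

RES = [0xe9, 0xe6, 0x71, 0x9b]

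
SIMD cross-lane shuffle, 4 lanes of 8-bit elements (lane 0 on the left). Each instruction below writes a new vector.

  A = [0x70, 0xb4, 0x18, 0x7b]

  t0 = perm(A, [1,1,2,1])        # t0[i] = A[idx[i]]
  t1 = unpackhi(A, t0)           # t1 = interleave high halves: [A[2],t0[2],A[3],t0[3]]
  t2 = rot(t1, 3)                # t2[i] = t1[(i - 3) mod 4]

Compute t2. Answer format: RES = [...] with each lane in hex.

  t0: b4 b4 18 b4
  t1: 18 18 7b b4
  t2: 18 7b b4 18

RES = [0x18, 0x7b, 0xb4, 0x18]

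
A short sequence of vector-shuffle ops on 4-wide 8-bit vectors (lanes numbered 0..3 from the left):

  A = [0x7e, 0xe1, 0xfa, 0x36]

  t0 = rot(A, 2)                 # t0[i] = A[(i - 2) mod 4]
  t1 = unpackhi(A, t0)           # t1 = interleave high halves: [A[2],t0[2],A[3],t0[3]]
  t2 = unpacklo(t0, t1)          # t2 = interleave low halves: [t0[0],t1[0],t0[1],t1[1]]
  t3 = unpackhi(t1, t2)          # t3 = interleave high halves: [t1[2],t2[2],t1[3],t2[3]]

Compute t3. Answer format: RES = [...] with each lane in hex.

RES = [0x36, 0x36, 0xe1, 0x7e]

  t0: fa 36 7e e1
  t1: fa 7e 36 e1
  t2: fa fa 36 7e
  t3: 36 36 e1 7e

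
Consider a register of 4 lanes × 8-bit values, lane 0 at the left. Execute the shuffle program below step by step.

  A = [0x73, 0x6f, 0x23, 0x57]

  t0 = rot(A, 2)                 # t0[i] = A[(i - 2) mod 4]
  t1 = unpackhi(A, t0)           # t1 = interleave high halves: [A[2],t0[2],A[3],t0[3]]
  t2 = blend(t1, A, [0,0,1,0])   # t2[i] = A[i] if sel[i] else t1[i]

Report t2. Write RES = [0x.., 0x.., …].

RES = [ 0x23  0x73  0x23  0x6f ]

  t0: 23 57 73 6f
  t1: 23 73 57 6f
  t2: 23 73 23 6f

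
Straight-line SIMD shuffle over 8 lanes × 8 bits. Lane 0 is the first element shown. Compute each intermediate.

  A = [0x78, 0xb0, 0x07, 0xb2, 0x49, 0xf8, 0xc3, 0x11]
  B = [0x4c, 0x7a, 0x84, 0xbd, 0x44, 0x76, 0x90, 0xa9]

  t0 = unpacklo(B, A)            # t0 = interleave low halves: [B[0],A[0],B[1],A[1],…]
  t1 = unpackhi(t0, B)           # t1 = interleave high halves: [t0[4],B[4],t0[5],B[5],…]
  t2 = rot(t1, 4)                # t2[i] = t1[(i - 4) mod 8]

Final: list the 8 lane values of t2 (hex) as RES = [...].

t0 = [0x4c, 0x78, 0x7a, 0xb0, 0x84, 0x07, 0xbd, 0xb2]
t1 = [0x84, 0x44, 0x07, 0x76, 0xbd, 0x90, 0xb2, 0xa9]
t2 = [0xbd, 0x90, 0xb2, 0xa9, 0x84, 0x44, 0x07, 0x76]

RES = [0xbd, 0x90, 0xb2, 0xa9, 0x84, 0x44, 0x07, 0x76]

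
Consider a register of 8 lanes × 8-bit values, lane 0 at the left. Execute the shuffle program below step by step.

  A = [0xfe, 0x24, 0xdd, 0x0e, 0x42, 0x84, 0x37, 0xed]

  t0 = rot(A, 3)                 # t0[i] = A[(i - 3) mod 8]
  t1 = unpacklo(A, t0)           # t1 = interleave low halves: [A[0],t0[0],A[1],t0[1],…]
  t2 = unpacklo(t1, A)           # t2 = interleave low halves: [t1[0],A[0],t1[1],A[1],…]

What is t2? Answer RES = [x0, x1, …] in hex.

  t0: 84 37 ed fe 24 dd 0e 42
  t1: fe 84 24 37 dd ed 0e fe
  t2: fe fe 84 24 24 dd 37 0e

RES = [0xfe, 0xfe, 0x84, 0x24, 0x24, 0xdd, 0x37, 0x0e]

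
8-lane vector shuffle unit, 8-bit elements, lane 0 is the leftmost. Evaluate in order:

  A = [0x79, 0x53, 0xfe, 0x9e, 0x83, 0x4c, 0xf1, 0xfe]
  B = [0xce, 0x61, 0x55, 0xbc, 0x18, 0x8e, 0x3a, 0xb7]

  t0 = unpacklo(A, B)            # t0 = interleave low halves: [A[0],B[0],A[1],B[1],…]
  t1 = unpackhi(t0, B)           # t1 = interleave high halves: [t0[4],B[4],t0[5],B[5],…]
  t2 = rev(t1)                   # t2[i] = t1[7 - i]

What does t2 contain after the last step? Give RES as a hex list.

→ t0 |79|ce|53|61|fe|55|9e|bc|
→ t1 |fe|18|55|8e|9e|3a|bc|b7|
→ t2 |b7|bc|3a|9e|8e|55|18|fe|

RES = [0xb7, 0xbc, 0x3a, 0x9e, 0x8e, 0x55, 0x18, 0xfe]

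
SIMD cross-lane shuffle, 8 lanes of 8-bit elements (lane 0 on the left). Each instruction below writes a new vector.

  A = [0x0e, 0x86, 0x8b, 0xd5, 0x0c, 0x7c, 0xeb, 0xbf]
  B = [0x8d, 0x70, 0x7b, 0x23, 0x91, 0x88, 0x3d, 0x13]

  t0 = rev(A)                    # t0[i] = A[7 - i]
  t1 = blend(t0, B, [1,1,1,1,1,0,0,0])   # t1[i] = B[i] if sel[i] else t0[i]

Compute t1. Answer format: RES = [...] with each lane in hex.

RES = [ 0x8d  0x70  0x7b  0x23  0x91  0x8b  0x86  0x0e ]

→ t0 |bf|eb|7c|0c|d5|8b|86|0e|
→ t1 |8d|70|7b|23|91|8b|86|0e|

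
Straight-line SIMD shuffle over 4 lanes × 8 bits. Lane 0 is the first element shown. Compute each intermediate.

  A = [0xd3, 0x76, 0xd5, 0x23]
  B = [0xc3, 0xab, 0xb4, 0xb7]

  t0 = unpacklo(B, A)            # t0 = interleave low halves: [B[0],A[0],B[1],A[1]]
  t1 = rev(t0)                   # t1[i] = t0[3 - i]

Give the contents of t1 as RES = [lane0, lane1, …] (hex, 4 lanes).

  t0: c3 d3 ab 76
  t1: 76 ab d3 c3

RES = [0x76, 0xab, 0xd3, 0xc3]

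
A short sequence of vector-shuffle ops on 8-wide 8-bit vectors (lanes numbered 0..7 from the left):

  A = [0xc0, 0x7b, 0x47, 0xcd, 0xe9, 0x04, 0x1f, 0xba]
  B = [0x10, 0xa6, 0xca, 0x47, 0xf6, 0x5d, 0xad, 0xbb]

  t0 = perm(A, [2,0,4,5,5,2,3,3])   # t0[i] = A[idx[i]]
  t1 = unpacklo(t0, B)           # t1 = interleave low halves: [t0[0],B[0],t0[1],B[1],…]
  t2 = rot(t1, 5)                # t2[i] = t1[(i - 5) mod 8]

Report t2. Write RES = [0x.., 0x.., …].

→ t0 |47|c0|e9|04|04|47|cd|cd|
→ t1 |47|10|c0|a6|e9|ca|04|47|
→ t2 |a6|e9|ca|04|47|47|10|c0|

RES = [0xa6, 0xe9, 0xca, 0x04, 0x47, 0x47, 0x10, 0xc0]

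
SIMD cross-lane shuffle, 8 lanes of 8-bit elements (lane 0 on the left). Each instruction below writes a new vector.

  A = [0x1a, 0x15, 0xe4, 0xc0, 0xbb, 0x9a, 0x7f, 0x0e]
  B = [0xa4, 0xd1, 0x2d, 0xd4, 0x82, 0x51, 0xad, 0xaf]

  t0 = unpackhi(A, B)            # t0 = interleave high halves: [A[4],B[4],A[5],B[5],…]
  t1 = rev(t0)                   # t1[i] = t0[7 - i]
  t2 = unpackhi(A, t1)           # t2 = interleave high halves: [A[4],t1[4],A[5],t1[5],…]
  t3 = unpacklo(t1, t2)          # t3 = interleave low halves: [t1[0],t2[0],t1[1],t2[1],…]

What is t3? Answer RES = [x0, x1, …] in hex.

→ t0 |bb|82|9a|51|7f|ad|0e|af|
→ t1 |af|0e|ad|7f|51|9a|82|bb|
→ t2 |bb|51|9a|9a|7f|82|0e|bb|
→ t3 |af|bb|0e|51|ad|9a|7f|9a|

RES = [0xaf, 0xbb, 0x0e, 0x51, 0xad, 0x9a, 0x7f, 0x9a]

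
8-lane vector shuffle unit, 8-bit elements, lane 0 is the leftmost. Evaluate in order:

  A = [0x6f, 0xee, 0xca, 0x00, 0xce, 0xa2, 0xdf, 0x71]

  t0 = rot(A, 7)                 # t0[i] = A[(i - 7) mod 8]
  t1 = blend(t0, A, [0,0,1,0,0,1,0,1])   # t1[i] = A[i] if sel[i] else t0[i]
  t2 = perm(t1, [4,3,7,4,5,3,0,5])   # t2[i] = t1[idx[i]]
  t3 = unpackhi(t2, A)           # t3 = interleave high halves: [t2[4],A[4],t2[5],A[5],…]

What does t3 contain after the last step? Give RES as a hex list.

→ t0 |ee|ca|00|ce|a2|df|71|6f|
→ t1 |ee|ca|ca|ce|a2|a2|71|71|
→ t2 |a2|ce|71|a2|a2|ce|ee|a2|
→ t3 |a2|ce|ce|a2|ee|df|a2|71|

RES = [ 0xa2  0xce  0xce  0xa2  0xee  0xdf  0xa2  0x71 ]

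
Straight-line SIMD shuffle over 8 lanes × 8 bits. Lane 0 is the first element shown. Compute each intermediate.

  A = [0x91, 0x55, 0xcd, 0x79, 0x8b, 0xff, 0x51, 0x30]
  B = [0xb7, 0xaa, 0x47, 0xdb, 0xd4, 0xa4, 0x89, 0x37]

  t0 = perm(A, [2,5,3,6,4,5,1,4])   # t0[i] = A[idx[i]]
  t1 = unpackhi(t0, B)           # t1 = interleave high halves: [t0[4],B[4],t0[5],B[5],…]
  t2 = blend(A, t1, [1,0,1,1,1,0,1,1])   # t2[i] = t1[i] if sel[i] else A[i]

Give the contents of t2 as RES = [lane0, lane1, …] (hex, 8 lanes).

RES = [ 0x8b  0x55  0xff  0xa4  0x55  0xff  0x8b  0x37 ]

  t0: cd ff 79 51 8b ff 55 8b
  t1: 8b d4 ff a4 55 89 8b 37
  t2: 8b 55 ff a4 55 ff 8b 37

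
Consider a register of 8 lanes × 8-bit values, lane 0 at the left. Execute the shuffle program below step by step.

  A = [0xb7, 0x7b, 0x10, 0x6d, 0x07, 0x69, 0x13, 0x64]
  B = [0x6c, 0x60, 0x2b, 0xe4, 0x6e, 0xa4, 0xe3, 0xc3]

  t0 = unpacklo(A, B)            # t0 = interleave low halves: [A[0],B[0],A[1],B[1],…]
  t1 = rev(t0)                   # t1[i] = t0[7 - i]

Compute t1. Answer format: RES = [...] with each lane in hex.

RES = [0xe4, 0x6d, 0x2b, 0x10, 0x60, 0x7b, 0x6c, 0xb7]

→ t0 |b7|6c|7b|60|10|2b|6d|e4|
→ t1 |e4|6d|2b|10|60|7b|6c|b7|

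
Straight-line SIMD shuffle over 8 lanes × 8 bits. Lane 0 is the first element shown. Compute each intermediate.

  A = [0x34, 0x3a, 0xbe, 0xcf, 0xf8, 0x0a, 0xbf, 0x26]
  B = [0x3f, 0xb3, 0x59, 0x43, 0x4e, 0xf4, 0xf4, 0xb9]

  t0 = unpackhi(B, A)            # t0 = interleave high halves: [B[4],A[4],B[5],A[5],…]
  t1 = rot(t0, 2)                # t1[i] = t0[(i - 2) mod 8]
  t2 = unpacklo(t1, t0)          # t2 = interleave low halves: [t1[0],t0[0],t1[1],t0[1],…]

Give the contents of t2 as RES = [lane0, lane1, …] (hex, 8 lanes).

→ t0 |4e|f8|f4|0a|f4|bf|b9|26|
→ t1 |b9|26|4e|f8|f4|0a|f4|bf|
→ t2 |b9|4e|26|f8|4e|f4|f8|0a|

RES = [0xb9, 0x4e, 0x26, 0xf8, 0x4e, 0xf4, 0xf8, 0x0a]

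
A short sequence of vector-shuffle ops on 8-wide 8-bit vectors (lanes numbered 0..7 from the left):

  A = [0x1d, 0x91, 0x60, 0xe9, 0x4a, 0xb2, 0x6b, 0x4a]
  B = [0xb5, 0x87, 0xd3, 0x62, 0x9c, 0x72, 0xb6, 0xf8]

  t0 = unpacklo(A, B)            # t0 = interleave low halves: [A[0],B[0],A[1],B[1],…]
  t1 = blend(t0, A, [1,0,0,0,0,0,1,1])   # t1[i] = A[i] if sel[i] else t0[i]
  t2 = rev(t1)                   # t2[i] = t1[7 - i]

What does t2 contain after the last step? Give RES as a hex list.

→ t0 |1d|b5|91|87|60|d3|e9|62|
→ t1 |1d|b5|91|87|60|d3|6b|4a|
→ t2 |4a|6b|d3|60|87|91|b5|1d|

RES = [0x4a, 0x6b, 0xd3, 0x60, 0x87, 0x91, 0xb5, 0x1d]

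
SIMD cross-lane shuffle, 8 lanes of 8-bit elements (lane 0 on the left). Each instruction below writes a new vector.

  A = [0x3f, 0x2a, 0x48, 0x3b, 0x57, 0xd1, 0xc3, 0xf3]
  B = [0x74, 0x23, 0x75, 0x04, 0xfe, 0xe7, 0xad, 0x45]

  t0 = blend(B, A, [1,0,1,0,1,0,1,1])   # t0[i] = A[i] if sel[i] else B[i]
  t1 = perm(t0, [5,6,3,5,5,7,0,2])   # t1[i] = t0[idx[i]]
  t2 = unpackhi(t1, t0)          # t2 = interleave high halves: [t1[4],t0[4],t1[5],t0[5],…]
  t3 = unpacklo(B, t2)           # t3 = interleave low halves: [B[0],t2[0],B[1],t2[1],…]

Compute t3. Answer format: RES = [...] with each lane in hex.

RES = [ 0x74  0xe7  0x23  0x57  0x75  0xf3  0x04  0xe7 ]

t0 = [0x3f, 0x23, 0x48, 0x04, 0x57, 0xe7, 0xc3, 0xf3]
t1 = [0xe7, 0xc3, 0x04, 0xe7, 0xe7, 0xf3, 0x3f, 0x48]
t2 = [0xe7, 0x57, 0xf3, 0xe7, 0x3f, 0xc3, 0x48, 0xf3]
t3 = [0x74, 0xe7, 0x23, 0x57, 0x75, 0xf3, 0x04, 0xe7]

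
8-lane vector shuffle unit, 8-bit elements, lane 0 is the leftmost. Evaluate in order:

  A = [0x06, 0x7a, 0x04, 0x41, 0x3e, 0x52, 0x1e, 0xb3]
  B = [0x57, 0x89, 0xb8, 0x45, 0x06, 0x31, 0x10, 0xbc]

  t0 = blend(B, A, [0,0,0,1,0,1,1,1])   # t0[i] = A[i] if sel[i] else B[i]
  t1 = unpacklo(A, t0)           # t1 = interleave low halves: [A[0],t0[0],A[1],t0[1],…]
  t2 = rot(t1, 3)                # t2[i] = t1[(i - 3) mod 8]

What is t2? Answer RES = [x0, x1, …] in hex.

RES = [0xb8, 0x41, 0x41, 0x06, 0x57, 0x7a, 0x89, 0x04]

→ t0 |57|89|b8|41|06|52|1e|b3|
→ t1 |06|57|7a|89|04|b8|41|41|
→ t2 |b8|41|41|06|57|7a|89|04|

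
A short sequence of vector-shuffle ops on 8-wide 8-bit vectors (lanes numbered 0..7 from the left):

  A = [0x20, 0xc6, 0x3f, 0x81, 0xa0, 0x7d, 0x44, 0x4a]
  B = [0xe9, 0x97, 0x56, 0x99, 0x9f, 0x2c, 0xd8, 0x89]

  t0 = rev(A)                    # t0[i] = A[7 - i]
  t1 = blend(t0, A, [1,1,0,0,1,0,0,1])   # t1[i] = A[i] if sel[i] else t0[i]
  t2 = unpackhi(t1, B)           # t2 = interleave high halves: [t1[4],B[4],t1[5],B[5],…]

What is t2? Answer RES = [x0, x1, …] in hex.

t0 = [0x4a, 0x44, 0x7d, 0xa0, 0x81, 0x3f, 0xc6, 0x20]
t1 = [0x20, 0xc6, 0x7d, 0xa0, 0xa0, 0x3f, 0xc6, 0x4a]
t2 = [0xa0, 0x9f, 0x3f, 0x2c, 0xc6, 0xd8, 0x4a, 0x89]

RES = [ 0xa0  0x9f  0x3f  0x2c  0xc6  0xd8  0x4a  0x89 ]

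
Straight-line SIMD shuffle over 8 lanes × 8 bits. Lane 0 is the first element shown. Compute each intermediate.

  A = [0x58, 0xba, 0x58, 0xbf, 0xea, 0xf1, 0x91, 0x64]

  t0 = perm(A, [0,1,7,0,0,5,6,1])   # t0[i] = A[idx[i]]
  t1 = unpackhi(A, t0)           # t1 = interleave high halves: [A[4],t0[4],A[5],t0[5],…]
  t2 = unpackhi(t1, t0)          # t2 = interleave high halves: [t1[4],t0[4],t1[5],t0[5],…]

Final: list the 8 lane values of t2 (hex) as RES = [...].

RES = [0x91, 0x58, 0x91, 0xf1, 0x64, 0x91, 0xba, 0xba]

  t0: 58 ba 64 58 58 f1 91 ba
  t1: ea 58 f1 f1 91 91 64 ba
  t2: 91 58 91 f1 64 91 ba ba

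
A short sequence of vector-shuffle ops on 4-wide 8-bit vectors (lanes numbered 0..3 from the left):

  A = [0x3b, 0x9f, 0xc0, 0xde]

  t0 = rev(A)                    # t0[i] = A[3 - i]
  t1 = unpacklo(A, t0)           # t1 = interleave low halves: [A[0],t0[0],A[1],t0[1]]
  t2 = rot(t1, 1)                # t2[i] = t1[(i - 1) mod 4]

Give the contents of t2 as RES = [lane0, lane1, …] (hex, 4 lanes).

t0 = [0xde, 0xc0, 0x9f, 0x3b]
t1 = [0x3b, 0xde, 0x9f, 0xc0]
t2 = [0xc0, 0x3b, 0xde, 0x9f]

RES = [0xc0, 0x3b, 0xde, 0x9f]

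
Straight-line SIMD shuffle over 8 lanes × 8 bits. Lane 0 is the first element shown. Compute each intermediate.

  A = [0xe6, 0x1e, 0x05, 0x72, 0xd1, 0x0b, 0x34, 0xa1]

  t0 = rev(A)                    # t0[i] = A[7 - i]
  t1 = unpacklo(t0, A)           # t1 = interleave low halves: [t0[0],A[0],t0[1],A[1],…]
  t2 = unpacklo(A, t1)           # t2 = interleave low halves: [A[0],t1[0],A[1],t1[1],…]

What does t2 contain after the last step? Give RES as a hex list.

RES = [ 0xe6  0xa1  0x1e  0xe6  0x05  0x34  0x72  0x1e ]

t0 = [0xa1, 0x34, 0x0b, 0xd1, 0x72, 0x05, 0x1e, 0xe6]
t1 = [0xa1, 0xe6, 0x34, 0x1e, 0x0b, 0x05, 0xd1, 0x72]
t2 = [0xe6, 0xa1, 0x1e, 0xe6, 0x05, 0x34, 0x72, 0x1e]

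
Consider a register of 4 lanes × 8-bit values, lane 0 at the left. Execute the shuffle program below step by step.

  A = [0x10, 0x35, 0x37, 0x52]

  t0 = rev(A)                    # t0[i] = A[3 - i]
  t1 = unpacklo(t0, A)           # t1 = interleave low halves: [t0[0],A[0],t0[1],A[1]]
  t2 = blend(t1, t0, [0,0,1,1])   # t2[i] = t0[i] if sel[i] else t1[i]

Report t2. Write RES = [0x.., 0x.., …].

  t0: 52 37 35 10
  t1: 52 10 37 35
  t2: 52 10 35 10

RES = [ 0x52  0x10  0x35  0x10 ]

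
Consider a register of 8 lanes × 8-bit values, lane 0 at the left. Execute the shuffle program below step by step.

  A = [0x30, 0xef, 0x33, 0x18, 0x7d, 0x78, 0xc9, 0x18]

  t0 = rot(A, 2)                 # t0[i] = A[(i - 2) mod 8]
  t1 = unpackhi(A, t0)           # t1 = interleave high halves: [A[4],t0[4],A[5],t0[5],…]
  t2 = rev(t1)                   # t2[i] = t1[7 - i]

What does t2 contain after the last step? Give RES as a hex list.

RES = [0x78, 0x18, 0x7d, 0xc9, 0x18, 0x78, 0x33, 0x7d]

→ t0 |c9|18|30|ef|33|18|7d|78|
→ t1 |7d|33|78|18|c9|7d|18|78|
→ t2 |78|18|7d|c9|18|78|33|7d|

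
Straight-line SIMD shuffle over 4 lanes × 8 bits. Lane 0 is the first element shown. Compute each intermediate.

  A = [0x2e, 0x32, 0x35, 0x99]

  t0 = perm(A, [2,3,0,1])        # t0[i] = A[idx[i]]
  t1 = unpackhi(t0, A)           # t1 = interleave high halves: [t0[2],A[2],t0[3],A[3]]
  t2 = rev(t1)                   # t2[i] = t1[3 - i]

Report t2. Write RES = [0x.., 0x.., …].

RES = [0x99, 0x32, 0x35, 0x2e]

→ t0 |35|99|2e|32|
→ t1 |2e|35|32|99|
→ t2 |99|32|35|2e|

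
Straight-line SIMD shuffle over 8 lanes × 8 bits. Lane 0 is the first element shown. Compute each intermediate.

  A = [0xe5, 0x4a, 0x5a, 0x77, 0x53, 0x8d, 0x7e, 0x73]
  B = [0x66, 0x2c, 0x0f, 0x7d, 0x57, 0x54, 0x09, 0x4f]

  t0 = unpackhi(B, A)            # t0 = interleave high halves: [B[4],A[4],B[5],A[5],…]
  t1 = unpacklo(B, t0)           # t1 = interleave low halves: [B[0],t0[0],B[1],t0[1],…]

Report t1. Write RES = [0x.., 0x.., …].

→ t0 |57|53|54|8d|09|7e|4f|73|
→ t1 |66|57|2c|53|0f|54|7d|8d|

RES = [0x66, 0x57, 0x2c, 0x53, 0x0f, 0x54, 0x7d, 0x8d]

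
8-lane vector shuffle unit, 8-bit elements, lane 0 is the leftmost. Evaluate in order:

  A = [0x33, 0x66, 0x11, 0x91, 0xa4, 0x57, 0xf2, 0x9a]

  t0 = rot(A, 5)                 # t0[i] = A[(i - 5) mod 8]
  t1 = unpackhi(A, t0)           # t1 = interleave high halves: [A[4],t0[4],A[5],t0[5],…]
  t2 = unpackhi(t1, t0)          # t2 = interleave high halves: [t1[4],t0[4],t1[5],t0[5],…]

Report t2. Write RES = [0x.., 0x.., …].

t0 = [0x91, 0xa4, 0x57, 0xf2, 0x9a, 0x33, 0x66, 0x11]
t1 = [0xa4, 0x9a, 0x57, 0x33, 0xf2, 0x66, 0x9a, 0x11]
t2 = [0xf2, 0x9a, 0x66, 0x33, 0x9a, 0x66, 0x11, 0x11]

RES = [ 0xf2  0x9a  0x66  0x33  0x9a  0x66  0x11  0x11 ]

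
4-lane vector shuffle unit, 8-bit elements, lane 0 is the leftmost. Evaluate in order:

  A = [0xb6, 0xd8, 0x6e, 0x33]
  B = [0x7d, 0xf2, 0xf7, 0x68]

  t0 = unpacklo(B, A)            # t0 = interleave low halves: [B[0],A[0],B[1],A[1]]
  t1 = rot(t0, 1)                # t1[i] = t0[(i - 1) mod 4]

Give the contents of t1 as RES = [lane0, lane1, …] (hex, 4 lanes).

  t0: 7d b6 f2 d8
  t1: d8 7d b6 f2

RES = [0xd8, 0x7d, 0xb6, 0xf2]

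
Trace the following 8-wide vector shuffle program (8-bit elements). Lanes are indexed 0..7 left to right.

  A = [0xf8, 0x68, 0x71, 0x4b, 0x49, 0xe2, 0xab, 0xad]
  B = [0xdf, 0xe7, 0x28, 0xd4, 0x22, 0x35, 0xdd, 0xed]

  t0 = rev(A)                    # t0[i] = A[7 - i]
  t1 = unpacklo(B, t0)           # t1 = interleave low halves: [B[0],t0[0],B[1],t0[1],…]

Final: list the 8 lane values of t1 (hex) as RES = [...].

RES = [0xdf, 0xad, 0xe7, 0xab, 0x28, 0xe2, 0xd4, 0x49]

  t0: ad ab e2 49 4b 71 68 f8
  t1: df ad e7 ab 28 e2 d4 49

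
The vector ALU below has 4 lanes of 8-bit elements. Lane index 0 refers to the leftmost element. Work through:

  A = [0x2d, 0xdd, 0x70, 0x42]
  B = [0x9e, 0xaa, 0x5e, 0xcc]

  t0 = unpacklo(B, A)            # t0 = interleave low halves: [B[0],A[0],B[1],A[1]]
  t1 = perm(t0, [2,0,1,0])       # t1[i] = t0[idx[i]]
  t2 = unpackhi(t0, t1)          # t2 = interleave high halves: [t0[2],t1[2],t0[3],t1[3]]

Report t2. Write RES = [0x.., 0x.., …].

RES = [ 0xaa  0x2d  0xdd  0x9e ]

  t0: 9e 2d aa dd
  t1: aa 9e 2d 9e
  t2: aa 2d dd 9e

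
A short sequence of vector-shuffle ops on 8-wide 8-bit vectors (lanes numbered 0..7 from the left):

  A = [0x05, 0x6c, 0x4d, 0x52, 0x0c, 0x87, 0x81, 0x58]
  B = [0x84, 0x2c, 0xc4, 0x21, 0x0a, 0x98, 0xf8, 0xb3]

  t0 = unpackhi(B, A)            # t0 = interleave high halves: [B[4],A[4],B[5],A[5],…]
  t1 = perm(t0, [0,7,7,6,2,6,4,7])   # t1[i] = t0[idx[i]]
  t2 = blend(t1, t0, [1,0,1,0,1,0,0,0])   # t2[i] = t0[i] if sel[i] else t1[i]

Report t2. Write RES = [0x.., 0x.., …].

t0 = [0x0a, 0x0c, 0x98, 0x87, 0xf8, 0x81, 0xb3, 0x58]
t1 = [0x0a, 0x58, 0x58, 0xb3, 0x98, 0xb3, 0xf8, 0x58]
t2 = [0x0a, 0x58, 0x98, 0xb3, 0xf8, 0xb3, 0xf8, 0x58]

RES = [0x0a, 0x58, 0x98, 0xb3, 0xf8, 0xb3, 0xf8, 0x58]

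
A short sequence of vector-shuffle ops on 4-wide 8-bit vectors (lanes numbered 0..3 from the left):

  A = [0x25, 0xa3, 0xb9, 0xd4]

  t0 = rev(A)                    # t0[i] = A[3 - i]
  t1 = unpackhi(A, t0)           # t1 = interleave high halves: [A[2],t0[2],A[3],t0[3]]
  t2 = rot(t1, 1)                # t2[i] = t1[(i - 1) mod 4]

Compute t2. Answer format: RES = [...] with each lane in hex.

→ t0 |d4|b9|a3|25|
→ t1 |b9|a3|d4|25|
→ t2 |25|b9|a3|d4|

RES = [0x25, 0xb9, 0xa3, 0xd4]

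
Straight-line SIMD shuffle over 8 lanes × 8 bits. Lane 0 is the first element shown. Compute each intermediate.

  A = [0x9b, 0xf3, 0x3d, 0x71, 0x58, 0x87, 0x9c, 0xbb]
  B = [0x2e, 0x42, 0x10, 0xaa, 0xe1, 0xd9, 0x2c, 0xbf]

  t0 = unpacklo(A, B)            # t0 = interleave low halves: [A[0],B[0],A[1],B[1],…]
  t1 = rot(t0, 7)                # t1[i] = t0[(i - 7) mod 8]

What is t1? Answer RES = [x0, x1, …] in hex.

t0 = [0x9b, 0x2e, 0xf3, 0x42, 0x3d, 0x10, 0x71, 0xaa]
t1 = [0x2e, 0xf3, 0x42, 0x3d, 0x10, 0x71, 0xaa, 0x9b]

RES = [ 0x2e  0xf3  0x42  0x3d  0x10  0x71  0xaa  0x9b ]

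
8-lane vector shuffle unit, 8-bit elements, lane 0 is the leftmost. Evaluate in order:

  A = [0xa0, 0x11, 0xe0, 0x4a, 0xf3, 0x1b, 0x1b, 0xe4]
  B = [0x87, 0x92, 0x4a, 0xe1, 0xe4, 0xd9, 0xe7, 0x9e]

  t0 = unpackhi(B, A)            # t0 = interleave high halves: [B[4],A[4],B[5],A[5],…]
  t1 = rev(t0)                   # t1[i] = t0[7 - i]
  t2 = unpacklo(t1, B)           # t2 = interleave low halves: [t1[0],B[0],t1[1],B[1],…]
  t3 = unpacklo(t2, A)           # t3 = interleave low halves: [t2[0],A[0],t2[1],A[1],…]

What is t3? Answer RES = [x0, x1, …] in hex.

→ t0 |e4|f3|d9|1b|e7|1b|9e|e4|
→ t1 |e4|9e|1b|e7|1b|d9|f3|e4|
→ t2 |e4|87|9e|92|1b|4a|e7|e1|
→ t3 |e4|a0|87|11|9e|e0|92|4a|

RES = [0xe4, 0xa0, 0x87, 0x11, 0x9e, 0xe0, 0x92, 0x4a]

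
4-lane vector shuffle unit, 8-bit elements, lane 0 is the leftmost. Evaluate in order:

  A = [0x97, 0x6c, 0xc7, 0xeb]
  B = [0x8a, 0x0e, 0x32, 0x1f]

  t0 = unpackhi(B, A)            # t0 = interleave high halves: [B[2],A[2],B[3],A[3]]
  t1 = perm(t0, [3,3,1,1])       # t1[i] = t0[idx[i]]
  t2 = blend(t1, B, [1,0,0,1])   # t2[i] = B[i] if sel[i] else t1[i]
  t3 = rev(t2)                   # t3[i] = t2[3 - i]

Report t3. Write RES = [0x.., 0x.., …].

t0 = [0x32, 0xc7, 0x1f, 0xeb]
t1 = [0xeb, 0xeb, 0xc7, 0xc7]
t2 = [0x8a, 0xeb, 0xc7, 0x1f]
t3 = [0x1f, 0xc7, 0xeb, 0x8a]

RES = [ 0x1f  0xc7  0xeb  0x8a ]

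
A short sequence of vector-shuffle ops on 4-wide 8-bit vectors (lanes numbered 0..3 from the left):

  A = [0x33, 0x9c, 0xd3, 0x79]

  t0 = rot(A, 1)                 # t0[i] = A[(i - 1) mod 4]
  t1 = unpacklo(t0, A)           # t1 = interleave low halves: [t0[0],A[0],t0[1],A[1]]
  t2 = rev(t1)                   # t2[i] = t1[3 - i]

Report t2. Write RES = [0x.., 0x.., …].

RES = [0x9c, 0x33, 0x33, 0x79]

t0 = [0x79, 0x33, 0x9c, 0xd3]
t1 = [0x79, 0x33, 0x33, 0x9c]
t2 = [0x9c, 0x33, 0x33, 0x79]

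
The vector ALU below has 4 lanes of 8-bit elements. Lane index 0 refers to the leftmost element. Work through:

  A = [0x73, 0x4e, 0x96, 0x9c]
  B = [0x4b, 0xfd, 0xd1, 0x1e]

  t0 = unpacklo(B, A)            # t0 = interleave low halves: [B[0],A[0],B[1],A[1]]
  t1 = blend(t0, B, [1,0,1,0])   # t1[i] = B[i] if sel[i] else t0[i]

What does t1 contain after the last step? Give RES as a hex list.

RES = [0x4b, 0x73, 0xd1, 0x4e]

  t0: 4b 73 fd 4e
  t1: 4b 73 d1 4e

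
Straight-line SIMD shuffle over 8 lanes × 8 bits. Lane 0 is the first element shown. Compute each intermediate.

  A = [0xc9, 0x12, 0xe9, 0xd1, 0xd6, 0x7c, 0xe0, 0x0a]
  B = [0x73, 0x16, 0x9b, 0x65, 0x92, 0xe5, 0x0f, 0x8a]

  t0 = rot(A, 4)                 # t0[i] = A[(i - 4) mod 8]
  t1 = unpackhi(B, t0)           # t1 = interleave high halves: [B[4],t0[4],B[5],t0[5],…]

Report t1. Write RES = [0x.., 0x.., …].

RES = [0x92, 0xc9, 0xe5, 0x12, 0x0f, 0xe9, 0x8a, 0xd1]

  t0: d6 7c e0 0a c9 12 e9 d1
  t1: 92 c9 e5 12 0f e9 8a d1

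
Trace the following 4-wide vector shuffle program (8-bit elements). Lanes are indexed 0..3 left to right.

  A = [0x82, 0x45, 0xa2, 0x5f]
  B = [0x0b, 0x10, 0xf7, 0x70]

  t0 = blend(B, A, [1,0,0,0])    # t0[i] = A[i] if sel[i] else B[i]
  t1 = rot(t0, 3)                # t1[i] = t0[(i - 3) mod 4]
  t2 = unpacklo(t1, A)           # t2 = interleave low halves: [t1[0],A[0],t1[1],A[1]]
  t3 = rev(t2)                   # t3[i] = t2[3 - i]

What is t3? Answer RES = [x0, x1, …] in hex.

→ t0 |82|10|f7|70|
→ t1 |10|f7|70|82|
→ t2 |10|82|f7|45|
→ t3 |45|f7|82|10|

RES = [0x45, 0xf7, 0x82, 0x10]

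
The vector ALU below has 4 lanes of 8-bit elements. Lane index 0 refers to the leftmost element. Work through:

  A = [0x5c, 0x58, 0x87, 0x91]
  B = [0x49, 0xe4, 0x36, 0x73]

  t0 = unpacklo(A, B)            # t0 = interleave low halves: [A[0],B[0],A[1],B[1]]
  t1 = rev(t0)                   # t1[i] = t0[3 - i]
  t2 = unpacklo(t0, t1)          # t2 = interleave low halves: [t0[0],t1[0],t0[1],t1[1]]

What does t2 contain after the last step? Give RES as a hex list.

RES = [0x5c, 0xe4, 0x49, 0x58]

t0 = [0x5c, 0x49, 0x58, 0xe4]
t1 = [0xe4, 0x58, 0x49, 0x5c]
t2 = [0x5c, 0xe4, 0x49, 0x58]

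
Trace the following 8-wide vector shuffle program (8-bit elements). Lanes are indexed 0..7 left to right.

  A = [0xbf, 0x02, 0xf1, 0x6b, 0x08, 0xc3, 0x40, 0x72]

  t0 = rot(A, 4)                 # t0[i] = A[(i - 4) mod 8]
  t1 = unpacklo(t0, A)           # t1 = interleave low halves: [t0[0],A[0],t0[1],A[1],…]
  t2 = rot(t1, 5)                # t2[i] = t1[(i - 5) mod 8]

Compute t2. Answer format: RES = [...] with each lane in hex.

→ t0 |08|c3|40|72|bf|02|f1|6b|
→ t1 |08|bf|c3|02|40|f1|72|6b|
→ t2 |02|40|f1|72|6b|08|bf|c3|

RES = [ 0x02  0x40  0xf1  0x72  0x6b  0x08  0xbf  0xc3 ]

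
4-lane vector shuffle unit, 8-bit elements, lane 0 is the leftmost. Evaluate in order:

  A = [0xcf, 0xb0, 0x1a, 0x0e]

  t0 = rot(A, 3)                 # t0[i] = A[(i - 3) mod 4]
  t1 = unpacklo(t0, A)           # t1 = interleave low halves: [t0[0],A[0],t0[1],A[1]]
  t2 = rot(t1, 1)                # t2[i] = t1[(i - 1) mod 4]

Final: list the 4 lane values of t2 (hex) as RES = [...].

→ t0 |b0|1a|0e|cf|
→ t1 |b0|cf|1a|b0|
→ t2 |b0|b0|cf|1a|

RES = [0xb0, 0xb0, 0xcf, 0x1a]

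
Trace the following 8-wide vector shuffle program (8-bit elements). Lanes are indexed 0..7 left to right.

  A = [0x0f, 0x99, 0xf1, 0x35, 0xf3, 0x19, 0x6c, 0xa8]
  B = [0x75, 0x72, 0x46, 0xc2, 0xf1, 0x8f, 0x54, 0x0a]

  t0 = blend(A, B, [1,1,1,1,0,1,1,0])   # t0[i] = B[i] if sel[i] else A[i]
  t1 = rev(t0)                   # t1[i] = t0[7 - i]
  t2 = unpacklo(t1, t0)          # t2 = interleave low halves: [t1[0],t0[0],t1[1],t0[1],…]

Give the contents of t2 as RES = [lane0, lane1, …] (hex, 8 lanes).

  t0: 75 72 46 c2 f3 8f 54 a8
  t1: a8 54 8f f3 c2 46 72 75
  t2: a8 75 54 72 8f 46 f3 c2

RES = [0xa8, 0x75, 0x54, 0x72, 0x8f, 0x46, 0xf3, 0xc2]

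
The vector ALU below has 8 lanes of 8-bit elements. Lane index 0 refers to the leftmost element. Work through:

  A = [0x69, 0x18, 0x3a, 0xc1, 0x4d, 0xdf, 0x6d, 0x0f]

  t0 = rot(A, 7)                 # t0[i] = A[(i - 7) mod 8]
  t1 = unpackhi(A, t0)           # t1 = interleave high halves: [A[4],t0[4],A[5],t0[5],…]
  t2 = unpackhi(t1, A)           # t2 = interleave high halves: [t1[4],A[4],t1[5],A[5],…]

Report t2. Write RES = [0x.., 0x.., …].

→ t0 |18|3a|c1|4d|df|6d|0f|69|
→ t1 |4d|df|df|6d|6d|0f|0f|69|
→ t2 |6d|4d|0f|df|0f|6d|69|0f|

RES = [ 0x6d  0x4d  0x0f  0xdf  0x0f  0x6d  0x69  0x0f ]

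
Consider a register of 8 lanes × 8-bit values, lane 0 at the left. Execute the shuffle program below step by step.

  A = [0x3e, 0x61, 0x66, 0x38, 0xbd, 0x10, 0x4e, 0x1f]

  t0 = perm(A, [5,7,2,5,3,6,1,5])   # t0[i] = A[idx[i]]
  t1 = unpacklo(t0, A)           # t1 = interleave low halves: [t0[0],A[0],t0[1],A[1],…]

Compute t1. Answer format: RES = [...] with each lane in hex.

  t0: 10 1f 66 10 38 4e 61 10
  t1: 10 3e 1f 61 66 66 10 38

RES = [ 0x10  0x3e  0x1f  0x61  0x66  0x66  0x10  0x38 ]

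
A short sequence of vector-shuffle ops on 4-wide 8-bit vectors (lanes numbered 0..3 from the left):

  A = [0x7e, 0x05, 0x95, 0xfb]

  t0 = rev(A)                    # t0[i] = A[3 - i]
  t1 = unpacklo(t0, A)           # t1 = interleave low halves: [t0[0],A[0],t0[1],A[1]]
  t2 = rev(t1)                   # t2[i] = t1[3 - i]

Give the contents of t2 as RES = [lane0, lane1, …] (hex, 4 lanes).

→ t0 |fb|95|05|7e|
→ t1 |fb|7e|95|05|
→ t2 |05|95|7e|fb|

RES = [0x05, 0x95, 0x7e, 0xfb]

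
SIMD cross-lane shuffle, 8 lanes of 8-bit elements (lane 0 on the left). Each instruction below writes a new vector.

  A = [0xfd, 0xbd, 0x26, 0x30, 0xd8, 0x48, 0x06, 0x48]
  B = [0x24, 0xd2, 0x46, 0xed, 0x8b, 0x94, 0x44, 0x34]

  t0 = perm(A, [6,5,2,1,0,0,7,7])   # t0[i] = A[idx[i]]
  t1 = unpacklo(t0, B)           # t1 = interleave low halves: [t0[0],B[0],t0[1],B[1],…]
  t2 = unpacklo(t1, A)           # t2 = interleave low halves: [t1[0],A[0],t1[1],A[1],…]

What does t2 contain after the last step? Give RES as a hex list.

→ t0 |06|48|26|bd|fd|fd|48|48|
→ t1 |06|24|48|d2|26|46|bd|ed|
→ t2 |06|fd|24|bd|48|26|d2|30|

RES = [0x06, 0xfd, 0x24, 0xbd, 0x48, 0x26, 0xd2, 0x30]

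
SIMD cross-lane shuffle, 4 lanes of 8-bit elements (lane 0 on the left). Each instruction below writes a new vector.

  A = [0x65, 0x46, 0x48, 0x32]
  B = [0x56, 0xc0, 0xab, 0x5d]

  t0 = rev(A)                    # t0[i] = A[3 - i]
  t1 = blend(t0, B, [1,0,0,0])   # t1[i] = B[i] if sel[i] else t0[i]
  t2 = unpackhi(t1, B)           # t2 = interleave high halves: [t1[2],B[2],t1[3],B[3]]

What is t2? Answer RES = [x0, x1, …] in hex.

RES = [ 0x46  0xab  0x65  0x5d ]

→ t0 |32|48|46|65|
→ t1 |56|48|46|65|
→ t2 |46|ab|65|5d|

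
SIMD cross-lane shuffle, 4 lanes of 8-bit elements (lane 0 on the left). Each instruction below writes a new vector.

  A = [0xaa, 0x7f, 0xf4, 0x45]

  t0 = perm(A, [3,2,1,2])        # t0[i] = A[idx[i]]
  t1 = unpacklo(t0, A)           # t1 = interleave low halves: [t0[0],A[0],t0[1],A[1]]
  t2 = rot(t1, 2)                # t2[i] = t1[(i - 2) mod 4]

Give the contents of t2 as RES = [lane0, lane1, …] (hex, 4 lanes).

t0 = [0x45, 0xf4, 0x7f, 0xf4]
t1 = [0x45, 0xaa, 0xf4, 0x7f]
t2 = [0xf4, 0x7f, 0x45, 0xaa]

RES = [ 0xf4  0x7f  0x45  0xaa ]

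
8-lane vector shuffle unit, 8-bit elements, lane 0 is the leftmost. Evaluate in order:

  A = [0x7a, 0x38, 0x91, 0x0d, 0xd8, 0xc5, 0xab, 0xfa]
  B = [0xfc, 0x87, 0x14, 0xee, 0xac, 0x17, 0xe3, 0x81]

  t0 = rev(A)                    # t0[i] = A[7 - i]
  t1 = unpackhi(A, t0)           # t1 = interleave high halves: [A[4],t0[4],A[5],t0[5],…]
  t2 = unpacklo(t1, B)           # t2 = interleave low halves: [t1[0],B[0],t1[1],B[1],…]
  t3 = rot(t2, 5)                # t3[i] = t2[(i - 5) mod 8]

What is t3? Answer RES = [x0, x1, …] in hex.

RES = [ 0x87  0xc5  0x14  0x91  0xee  0xd8  0xfc  0x0d ]

t0 = [0xfa, 0xab, 0xc5, 0xd8, 0x0d, 0x91, 0x38, 0x7a]
t1 = [0xd8, 0x0d, 0xc5, 0x91, 0xab, 0x38, 0xfa, 0x7a]
t2 = [0xd8, 0xfc, 0x0d, 0x87, 0xc5, 0x14, 0x91, 0xee]
t3 = [0x87, 0xc5, 0x14, 0x91, 0xee, 0xd8, 0xfc, 0x0d]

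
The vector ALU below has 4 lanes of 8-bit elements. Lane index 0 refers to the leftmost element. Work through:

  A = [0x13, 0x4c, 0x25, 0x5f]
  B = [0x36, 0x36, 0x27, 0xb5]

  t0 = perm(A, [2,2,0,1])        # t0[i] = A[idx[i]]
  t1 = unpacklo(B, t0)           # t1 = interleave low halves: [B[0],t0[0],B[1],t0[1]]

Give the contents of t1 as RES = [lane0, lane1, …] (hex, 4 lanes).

→ t0 |25|25|13|4c|
→ t1 |36|25|36|25|

RES = [0x36, 0x25, 0x36, 0x25]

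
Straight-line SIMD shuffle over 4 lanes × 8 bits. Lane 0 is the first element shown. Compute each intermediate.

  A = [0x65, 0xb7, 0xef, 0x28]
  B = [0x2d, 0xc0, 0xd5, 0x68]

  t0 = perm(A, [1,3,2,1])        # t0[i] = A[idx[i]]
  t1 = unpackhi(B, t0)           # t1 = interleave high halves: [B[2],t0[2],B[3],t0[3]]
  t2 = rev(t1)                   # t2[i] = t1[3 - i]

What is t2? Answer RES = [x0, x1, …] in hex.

RES = [ 0xb7  0x68  0xef  0xd5 ]

→ t0 |b7|28|ef|b7|
→ t1 |d5|ef|68|b7|
→ t2 |b7|68|ef|d5|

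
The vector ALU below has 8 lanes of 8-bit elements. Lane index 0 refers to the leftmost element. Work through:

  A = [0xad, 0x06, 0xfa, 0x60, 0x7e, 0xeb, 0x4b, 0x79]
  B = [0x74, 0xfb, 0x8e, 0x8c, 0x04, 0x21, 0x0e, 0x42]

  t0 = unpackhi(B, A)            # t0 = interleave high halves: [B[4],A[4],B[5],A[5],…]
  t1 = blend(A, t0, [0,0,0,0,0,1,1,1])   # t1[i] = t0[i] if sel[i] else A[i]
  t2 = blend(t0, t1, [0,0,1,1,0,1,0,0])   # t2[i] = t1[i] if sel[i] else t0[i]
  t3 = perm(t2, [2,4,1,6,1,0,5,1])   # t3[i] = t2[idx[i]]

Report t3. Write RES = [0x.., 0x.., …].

RES = [ 0xfa  0x0e  0x7e  0x42  0x7e  0x04  0x4b  0x7e ]

  t0: 04 7e 21 eb 0e 4b 42 79
  t1: ad 06 fa 60 7e 4b 42 79
  t2: 04 7e fa 60 0e 4b 42 79
  t3: fa 0e 7e 42 7e 04 4b 7e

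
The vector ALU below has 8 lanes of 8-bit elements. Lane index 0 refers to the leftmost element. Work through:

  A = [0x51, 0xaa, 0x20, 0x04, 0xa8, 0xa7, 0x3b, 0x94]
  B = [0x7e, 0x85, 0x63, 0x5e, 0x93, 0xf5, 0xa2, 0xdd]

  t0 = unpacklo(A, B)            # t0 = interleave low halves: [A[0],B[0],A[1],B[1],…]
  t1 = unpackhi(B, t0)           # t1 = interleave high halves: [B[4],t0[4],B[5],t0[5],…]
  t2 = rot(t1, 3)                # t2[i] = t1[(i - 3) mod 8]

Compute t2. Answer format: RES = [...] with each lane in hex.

RES = [ 0x04  0xdd  0x5e  0x93  0x20  0xf5  0x63  0xa2 ]

t0 = [0x51, 0x7e, 0xaa, 0x85, 0x20, 0x63, 0x04, 0x5e]
t1 = [0x93, 0x20, 0xf5, 0x63, 0xa2, 0x04, 0xdd, 0x5e]
t2 = [0x04, 0xdd, 0x5e, 0x93, 0x20, 0xf5, 0x63, 0xa2]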